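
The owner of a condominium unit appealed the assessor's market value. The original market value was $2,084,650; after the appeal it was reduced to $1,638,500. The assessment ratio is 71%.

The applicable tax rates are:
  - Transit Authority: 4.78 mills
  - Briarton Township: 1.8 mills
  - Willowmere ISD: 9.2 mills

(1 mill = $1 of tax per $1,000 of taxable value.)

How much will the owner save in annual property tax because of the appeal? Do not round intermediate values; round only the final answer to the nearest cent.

$4,998.58

Old assessed value = $2,084,650 × 0.71 = $1,480,101.5
New assessed value = $1,638,500 × 0.71 = $1,163,335
Combined rate = 0.00478 + 0.0018 + 0.0092 = 0.01578
Old tax = $1,480,101.5 × 0.01578 = $23,356.00167
New tax = $1,163,335 × 0.01578 = $18,357.4263
Reduction = $23,356.00167 − $18,357.4263 = $4,998.57537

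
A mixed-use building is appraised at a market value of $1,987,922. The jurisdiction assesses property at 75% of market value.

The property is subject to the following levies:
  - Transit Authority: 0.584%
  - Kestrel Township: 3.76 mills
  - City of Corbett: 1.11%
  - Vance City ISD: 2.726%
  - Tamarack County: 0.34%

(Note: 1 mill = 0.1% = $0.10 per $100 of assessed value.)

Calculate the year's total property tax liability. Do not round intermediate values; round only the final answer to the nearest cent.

$76,574.76

Assessed value = $1,987,922 × 0.75 = $1,490,941.5
Transit Authority: $1,490,941.5 × 0.00584 = $8,707.09836
Kestrel Township: $1,490,941.5 × 0.00376 = $5,605.94004
City of Corbett: $1,490,941.5 × 0.0111 = $16,549.45065
Vance City ISD: $1,490,941.5 × 0.02726 = $40,643.06529
Tamarack County: $1,490,941.5 × 0.0034 = $5,069.2011
Total = $76,574.75544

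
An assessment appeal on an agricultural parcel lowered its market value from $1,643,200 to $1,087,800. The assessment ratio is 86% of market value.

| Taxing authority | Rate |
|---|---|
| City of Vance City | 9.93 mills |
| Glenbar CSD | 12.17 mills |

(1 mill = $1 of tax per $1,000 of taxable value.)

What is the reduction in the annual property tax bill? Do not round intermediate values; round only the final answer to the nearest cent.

$10,555.93

Old assessed value = $1,643,200 × 0.86 = $1,413,152
New assessed value = $1,087,800 × 0.86 = $935,508
Combined rate = 0.00993 + 0.01217 = 0.0221
Old tax = $1,413,152 × 0.0221 = $31,230.6592
New tax = $935,508 × 0.0221 = $20,674.7268
Reduction = $31,230.6592 − $20,674.7268 = $10,555.9324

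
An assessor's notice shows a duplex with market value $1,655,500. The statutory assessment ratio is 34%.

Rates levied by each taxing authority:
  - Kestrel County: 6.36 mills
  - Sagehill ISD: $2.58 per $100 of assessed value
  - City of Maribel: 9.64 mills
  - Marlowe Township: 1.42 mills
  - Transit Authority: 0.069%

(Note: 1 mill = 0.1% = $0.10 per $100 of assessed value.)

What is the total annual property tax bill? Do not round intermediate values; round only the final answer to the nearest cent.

$24,715.62

Assessed value = $1,655,500 × 0.34 = $562,870
Kestrel County: $562,870 × 0.00636 = $3,579.8532
Sagehill ISD: $562,870 × 0.0258 = $14,522.046
City of Maribel: $562,870 × 0.00964 = $5,426.0668
Marlowe Township: $562,870 × 0.00142 = $799.2754
Transit Authority: $562,870 × 0.00069 = $388.3803
Total = $24,715.6217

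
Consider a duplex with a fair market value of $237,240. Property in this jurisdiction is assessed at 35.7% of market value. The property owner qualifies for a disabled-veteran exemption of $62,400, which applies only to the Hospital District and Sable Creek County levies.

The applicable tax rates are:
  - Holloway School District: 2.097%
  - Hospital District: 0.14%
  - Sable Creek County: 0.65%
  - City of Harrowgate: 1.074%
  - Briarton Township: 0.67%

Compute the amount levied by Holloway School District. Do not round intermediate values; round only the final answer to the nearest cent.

$1,776.05

Assessed value = $237,240 × 0.357 = $84,694.68
Holloway School District taxable value = $84,694.68 (exemption does not apply)
Holloway School District levy = $84,694.68 × 0.02097 = $1,776.0474396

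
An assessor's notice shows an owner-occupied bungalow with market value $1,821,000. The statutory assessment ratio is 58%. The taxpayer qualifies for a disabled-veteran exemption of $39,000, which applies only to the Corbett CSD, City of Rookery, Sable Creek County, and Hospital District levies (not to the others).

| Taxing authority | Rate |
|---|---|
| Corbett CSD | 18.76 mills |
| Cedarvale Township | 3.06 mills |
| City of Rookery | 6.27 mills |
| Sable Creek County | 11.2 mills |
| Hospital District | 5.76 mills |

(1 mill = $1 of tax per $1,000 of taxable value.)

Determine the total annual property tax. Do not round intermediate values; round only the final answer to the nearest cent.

$45,943.30

Assessed value = $1,821,000 × 0.58 = $1,056,180
Corbett CSD: ($1,056,180 − $39,000) × 0.01876 = $1,017,180 × 0.01876 = $19,082.2968
Cedarvale Township: $1,056,180 × 0.00306 = $3,231.9108
City of Rookery: ($1,056,180 − $39,000) × 0.00627 = $1,017,180 × 0.00627 = $6,377.7186
Sable Creek County: ($1,056,180 − $39,000) × 0.0112 = $1,017,180 × 0.0112 = $11,392.416
Hospital District: ($1,056,180 − $39,000) × 0.00576 = $1,017,180 × 0.00576 = $5,858.9568
Total = $45,943.299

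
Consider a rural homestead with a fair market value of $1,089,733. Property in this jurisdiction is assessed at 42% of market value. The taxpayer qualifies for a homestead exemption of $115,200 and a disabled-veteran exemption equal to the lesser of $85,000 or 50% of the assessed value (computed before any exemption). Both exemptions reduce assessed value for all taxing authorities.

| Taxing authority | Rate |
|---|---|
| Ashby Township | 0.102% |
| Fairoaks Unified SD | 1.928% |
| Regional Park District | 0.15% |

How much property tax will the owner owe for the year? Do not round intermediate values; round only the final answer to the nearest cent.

$5,613.24

Assessed value = $1,089,733 × 0.42 = $457,687.86
Disabled-veteran exemption = min($85,000, 50% × $457,687.86) = min($85,000, $228,843.93) = $85,000 (dollar cap binds)
Taxable value = $457,687.86 − $115,200 − $85,000 = $257,487.86
Ashby Township: $257,487.86 × 0.00102 = $262.6376172
Fairoaks Unified SD: $257,487.86 × 0.01928 = $4,964.3659408
Regional Park District: $257,487.86 × 0.0015 = $386.23179
Total = $5,613.235348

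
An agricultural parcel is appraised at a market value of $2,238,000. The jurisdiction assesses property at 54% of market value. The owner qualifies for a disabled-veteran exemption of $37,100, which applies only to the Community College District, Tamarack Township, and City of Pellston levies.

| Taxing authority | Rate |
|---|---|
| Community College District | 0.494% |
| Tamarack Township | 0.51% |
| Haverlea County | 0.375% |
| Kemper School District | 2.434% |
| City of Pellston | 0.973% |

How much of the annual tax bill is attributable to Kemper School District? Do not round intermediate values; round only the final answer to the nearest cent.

Assessed value = $2,238,000 × 0.54 = $1,208,520
Kemper School District taxable value = $1,208,520 (exemption does not apply)
Kemper School District levy = $1,208,520 × 0.02434 = $29,415.3768

$29,415.38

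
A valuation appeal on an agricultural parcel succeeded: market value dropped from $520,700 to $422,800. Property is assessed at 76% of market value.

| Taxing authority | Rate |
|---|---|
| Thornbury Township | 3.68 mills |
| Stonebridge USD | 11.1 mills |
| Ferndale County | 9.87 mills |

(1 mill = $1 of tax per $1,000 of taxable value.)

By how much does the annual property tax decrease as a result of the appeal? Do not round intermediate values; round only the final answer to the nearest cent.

$1,834.06

Old assessed value = $520,700 × 0.76 = $395,732
New assessed value = $422,800 × 0.76 = $321,328
Combined rate = 0.00368 + 0.0111 + 0.00987 = 0.02465
Old tax = $395,732 × 0.02465 = $9,754.7938
New tax = $321,328 × 0.02465 = $7,920.7352
Reduction = $9,754.7938 − $7,920.7352 = $1,834.0586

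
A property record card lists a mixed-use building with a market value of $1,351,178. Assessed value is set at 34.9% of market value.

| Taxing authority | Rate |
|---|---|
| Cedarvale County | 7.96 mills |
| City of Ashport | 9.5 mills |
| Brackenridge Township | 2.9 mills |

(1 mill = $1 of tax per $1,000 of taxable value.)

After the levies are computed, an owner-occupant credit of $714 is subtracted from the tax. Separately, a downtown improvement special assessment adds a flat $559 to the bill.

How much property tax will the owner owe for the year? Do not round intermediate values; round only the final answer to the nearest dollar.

$9,446

Assessed value = $1,351,178 × 0.349 = $471,561.122
Cedarvale County: $471,561.122 × 0.00796 = $3,753.62653112
City of Ashport: $471,561.122 × 0.0095 = $4,479.830659
Brackenridge Township: $471,561.122 × 0.0029 = $1,367.5272538
Levies subtotal = $9,600.98444392
After credit = $9,600.98444392 − $714 = $8,886.98444392
Total = $8,886.98444392 + $559 = $9,445.98444392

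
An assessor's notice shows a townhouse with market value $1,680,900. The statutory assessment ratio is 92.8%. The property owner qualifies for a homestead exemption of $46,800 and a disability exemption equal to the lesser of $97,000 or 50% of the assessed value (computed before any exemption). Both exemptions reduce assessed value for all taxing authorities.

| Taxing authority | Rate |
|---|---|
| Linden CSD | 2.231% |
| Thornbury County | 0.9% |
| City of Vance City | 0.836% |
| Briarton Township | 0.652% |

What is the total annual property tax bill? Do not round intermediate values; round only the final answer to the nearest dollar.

$65,409

Assessed value = $1,680,900 × 0.928 = $1,559,875.2
Disability exemption = min($97,000, 50% × $1,559,875.2) = min($97,000, $779,937.6) = $97,000 (dollar cap binds)
Taxable value = $1,559,875.2 − $46,800 − $97,000 = $1,416,075.2
Linden CSD: $1,416,075.2 × 0.02231 = $31,592.637712
Thornbury County: $1,416,075.2 × 0.009 = $12,744.6768
City of Vance City: $1,416,075.2 × 0.00836 = $11,838.388672
Briarton Township: $1,416,075.2 × 0.00652 = $9,232.810304
Total = $65,408.513488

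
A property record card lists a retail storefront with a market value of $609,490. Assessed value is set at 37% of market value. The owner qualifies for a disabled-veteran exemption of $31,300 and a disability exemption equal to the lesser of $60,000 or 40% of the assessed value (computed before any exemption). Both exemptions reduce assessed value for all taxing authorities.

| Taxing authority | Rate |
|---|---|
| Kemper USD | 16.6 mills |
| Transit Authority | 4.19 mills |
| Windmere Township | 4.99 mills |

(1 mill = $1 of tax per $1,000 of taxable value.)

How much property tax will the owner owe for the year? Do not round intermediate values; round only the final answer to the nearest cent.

$3,459.97

Assessed value = $609,490 × 0.37 = $225,511.3
Disability exemption = min($60,000, 40% × $225,511.3) = min($60,000, $90,204.52) = $60,000 (dollar cap binds)
Taxable value = $225,511.3 − $31,300 − $60,000 = $134,211.3
Kemper USD: $134,211.3 × 0.0166 = $2,227.90758
Transit Authority: $134,211.3 × 0.00419 = $562.345347
Windmere Township: $134,211.3 × 0.00499 = $669.714387
Total = $3,459.967314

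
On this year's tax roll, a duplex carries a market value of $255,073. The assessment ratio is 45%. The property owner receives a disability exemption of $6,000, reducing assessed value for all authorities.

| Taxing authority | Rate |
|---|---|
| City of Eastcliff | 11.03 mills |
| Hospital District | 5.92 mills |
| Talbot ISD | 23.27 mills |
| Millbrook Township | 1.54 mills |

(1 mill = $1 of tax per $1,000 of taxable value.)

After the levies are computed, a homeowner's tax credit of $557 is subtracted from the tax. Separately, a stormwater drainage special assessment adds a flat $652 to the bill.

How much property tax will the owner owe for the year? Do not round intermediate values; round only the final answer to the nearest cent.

$4,637.77

Assessed value = $255,073 × 0.45 = $114,782.85
Taxable value = $114,782.85 − $6,000 = $108,782.85
City of Eastcliff: $108,782.85 × 0.01103 = $1,199.8748355
Hospital District: $108,782.85 × 0.00592 = $643.994472
Talbot ISD: $108,782.85 × 0.02327 = $2,531.3769195
Millbrook Township: $108,782.85 × 0.00154 = $167.525589
Levies subtotal = $4,542.771816
After credit = $4,542.771816 − $557 = $3,985.771816
Total = $3,985.771816 + $652 = $4,637.771816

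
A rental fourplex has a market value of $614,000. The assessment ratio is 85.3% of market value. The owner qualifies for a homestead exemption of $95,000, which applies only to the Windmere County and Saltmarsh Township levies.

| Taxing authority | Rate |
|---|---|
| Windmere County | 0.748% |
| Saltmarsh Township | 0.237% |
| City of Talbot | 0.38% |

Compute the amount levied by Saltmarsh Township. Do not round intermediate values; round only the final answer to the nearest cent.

$1,016.12

Assessed value = $614,000 × 0.853 = $523,742
Saltmarsh Township taxable value = $523,742 − $95,000 = $428,742
Saltmarsh Township levy = $428,742 × 0.00237 = $1,016.11854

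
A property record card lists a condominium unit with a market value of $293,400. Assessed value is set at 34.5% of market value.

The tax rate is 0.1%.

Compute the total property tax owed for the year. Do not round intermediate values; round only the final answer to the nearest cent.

Assessed value = $293,400 × 0.345 = $101,223
Tax = $101,223 × 0.001 = $101.223

$101.22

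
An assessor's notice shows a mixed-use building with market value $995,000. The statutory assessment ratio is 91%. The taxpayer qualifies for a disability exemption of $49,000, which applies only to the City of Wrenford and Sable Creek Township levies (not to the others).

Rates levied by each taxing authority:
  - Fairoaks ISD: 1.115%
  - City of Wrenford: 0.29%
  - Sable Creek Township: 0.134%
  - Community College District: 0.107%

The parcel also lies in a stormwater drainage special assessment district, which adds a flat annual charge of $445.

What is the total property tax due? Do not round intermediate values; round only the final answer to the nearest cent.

$15,140.95

Assessed value = $995,000 × 0.91 = $905,450
Fairoaks ISD: $905,450 × 0.01115 = $10,095.7675
City of Wrenford: ($905,450 − $49,000) × 0.0029 = $856,450 × 0.0029 = $2,483.705
Sable Creek Township: ($905,450 − $49,000) × 0.00134 = $856,450 × 0.00134 = $1,147.643
Community College District: $905,450 × 0.00107 = $968.8315
Levies subtotal = $14,695.947
Total = $14,695.947 + $445 = $15,140.947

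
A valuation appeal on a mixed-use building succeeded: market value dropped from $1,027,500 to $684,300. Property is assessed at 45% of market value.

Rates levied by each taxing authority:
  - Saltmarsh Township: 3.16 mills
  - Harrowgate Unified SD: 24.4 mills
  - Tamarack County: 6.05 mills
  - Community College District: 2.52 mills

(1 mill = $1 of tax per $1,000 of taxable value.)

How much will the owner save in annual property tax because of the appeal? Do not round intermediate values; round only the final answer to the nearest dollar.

Old assessed value = $1,027,500 × 0.45 = $462,375
New assessed value = $684,300 × 0.45 = $307,935
Combined rate = 0.00316 + 0.0244 + 0.00605 + 0.00252 = 0.03613
Old tax = $462,375 × 0.03613 = $16,705.60875
New tax = $307,935 × 0.03613 = $11,125.69155
Reduction = $16,705.60875 − $11,125.69155 = $5,579.9172

$5,580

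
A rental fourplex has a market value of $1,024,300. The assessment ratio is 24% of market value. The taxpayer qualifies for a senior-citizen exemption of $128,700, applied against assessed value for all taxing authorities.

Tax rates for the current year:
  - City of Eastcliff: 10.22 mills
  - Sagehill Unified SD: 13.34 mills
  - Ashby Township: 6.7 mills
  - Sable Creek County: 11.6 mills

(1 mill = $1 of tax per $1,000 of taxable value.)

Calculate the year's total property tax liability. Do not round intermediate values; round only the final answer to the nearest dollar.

Assessed value = $1,024,300 × 0.24 = $245,832
Taxable value = $245,832 − $128,700 = $117,132
City of Eastcliff: $117,132 × 0.01022 = $1,197.08904
Sagehill Unified SD: $117,132 × 0.01334 = $1,562.54088
Ashby Township: $117,132 × 0.0067 = $784.7844
Sable Creek County: $117,132 × 0.0116 = $1,358.7312
Total = $1,197.08904 + $1,562.54088 + $784.7844 + $1,358.7312 = $4,903.14552

$4,903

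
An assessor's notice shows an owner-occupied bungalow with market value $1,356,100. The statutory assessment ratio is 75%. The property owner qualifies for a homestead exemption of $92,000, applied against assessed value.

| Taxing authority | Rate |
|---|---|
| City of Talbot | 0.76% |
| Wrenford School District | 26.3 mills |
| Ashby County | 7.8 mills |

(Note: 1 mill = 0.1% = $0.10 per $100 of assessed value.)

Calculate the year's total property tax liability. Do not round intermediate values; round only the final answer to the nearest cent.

$38,575.63

Assessed value = $1,356,100 × 0.75 = $1,017,075
Taxable value = $1,017,075 − $92,000 = $925,075
City of Talbot: $925,075 × 0.0076 = $7,030.57
Wrenford School District: $925,075 × 0.0263 = $24,329.4725
Ashby County: $925,075 × 0.0078 = $7,215.585
Total = $38,575.6275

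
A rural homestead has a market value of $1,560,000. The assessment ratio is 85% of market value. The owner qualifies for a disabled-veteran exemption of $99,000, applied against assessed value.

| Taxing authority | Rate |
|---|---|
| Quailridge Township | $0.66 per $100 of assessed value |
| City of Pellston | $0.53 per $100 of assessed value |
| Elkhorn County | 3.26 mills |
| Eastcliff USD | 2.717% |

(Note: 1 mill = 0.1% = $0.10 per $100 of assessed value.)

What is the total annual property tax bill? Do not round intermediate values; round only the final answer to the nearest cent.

$51,938.91

Assessed value = $1,560,000 × 0.85 = $1,326,000
Taxable value = $1,326,000 − $99,000 = $1,227,000
Quailridge Township: $1,227,000 × 0.0066 = $8,098.2
City of Pellston: $1,227,000 × 0.0053 = $6,503.1
Elkhorn County: $1,227,000 × 0.00326 = $4,000.02
Eastcliff USD: $1,227,000 × 0.02717 = $33,337.59
Total = $51,938.91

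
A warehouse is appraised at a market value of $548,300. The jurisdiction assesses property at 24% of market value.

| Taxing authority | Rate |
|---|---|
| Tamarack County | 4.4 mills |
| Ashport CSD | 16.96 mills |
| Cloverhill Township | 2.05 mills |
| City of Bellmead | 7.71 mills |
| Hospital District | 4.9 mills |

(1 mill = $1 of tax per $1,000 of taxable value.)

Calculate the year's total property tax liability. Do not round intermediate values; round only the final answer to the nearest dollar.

$4,740

Assessed value = $548,300 × 0.24 = $131,592
Tamarack County: $131,592 × 0.0044 = $579.0048
Ashport CSD: $131,592 × 0.01696 = $2,231.80032
Cloverhill Township: $131,592 × 0.00205 = $269.7636
City of Bellmead: $131,592 × 0.00771 = $1,014.57432
Hospital District: $131,592 × 0.0049 = $644.8008
Total = $579.0048 + $2,231.80032 + $269.7636 + $1,014.57432 + $644.8008 = $4,739.94384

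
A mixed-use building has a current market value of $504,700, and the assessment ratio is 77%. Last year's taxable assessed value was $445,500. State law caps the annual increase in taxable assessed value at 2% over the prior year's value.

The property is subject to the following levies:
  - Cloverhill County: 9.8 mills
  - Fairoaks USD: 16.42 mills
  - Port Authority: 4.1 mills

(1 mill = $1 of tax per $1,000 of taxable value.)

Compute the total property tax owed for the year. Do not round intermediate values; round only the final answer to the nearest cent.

$11,782.93

Uncapped assessed value = $504,700 × 0.77 = $388,619
Cap limit = $445,500 × 1.02 = $454,410
Taxable assessed value = min($388,619, $454,410) = $388,619 (cap does not bind)
Cloverhill County: $388,619 × 0.0098 = $3,808.4662
Fairoaks USD: $388,619 × 0.01642 = $6,381.12398
Port Authority: $388,619 × 0.0041 = $1,593.3379
Total = $11,782.92808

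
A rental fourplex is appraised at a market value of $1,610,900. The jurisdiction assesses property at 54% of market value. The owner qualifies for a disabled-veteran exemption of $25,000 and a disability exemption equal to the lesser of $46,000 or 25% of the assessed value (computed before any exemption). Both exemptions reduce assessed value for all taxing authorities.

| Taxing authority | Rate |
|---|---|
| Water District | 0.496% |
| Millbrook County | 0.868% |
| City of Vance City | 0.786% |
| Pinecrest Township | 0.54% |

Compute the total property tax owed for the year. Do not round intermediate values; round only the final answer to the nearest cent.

Assessed value = $1,610,900 × 0.54 = $869,886
Disability exemption = min($46,000, 25% × $869,886) = min($46,000, $217,471.5) = $46,000 (dollar cap binds)
Taxable value = $869,886 − $25,000 − $46,000 = $798,886
Water District: $798,886 × 0.00496 = $3,962.47456
Millbrook County: $798,886 × 0.00868 = $6,934.33048
City of Vance City: $798,886 × 0.00786 = $6,279.24396
Pinecrest Township: $798,886 × 0.0054 = $4,313.9844
Total = $21,490.0334

$21,490.03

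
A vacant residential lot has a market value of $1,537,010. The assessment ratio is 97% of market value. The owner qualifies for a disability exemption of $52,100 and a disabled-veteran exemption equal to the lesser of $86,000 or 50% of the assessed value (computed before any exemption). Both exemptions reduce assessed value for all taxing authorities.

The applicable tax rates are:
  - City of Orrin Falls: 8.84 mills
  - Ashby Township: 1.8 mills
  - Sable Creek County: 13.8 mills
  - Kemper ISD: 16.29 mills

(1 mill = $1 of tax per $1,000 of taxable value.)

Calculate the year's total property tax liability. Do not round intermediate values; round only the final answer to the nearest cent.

$55,099.53

Assessed value = $1,537,010 × 0.97 = $1,490,899.7
Disabled-veteran exemption = min($86,000, 50% × $1,490,899.7) = min($86,000, $745,449.85) = $86,000 (dollar cap binds)
Taxable value = $1,490,899.7 − $52,100 − $86,000 = $1,352,799.7
City of Orrin Falls: $1,352,799.7 × 0.00884 = $11,958.749348
Ashby Township: $1,352,799.7 × 0.0018 = $2,435.03946
Sable Creek County: $1,352,799.7 × 0.0138 = $18,668.63586
Kemper ISD: $1,352,799.7 × 0.01629 = $22,037.107113
Total = $55,099.531781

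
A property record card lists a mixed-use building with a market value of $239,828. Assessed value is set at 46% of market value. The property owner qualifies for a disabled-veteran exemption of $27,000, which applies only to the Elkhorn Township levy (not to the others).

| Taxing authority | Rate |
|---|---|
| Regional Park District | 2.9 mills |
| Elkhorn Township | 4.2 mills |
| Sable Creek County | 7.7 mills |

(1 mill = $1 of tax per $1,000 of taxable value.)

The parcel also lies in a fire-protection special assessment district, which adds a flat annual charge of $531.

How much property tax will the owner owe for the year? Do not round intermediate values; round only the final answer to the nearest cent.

Assessed value = $239,828 × 0.46 = $110,320.88
Regional Park District: $110,320.88 × 0.0029 = $319.930552
Elkhorn Township: ($110,320.88 − $27,000) × 0.0042 = $83,320.88 × 0.0042 = $349.947696
Sable Creek County: $110,320.88 × 0.0077 = $849.470776
Levies subtotal = $1,519.349024
Total = $1,519.349024 + $531 = $2,050.349024

$2,050.35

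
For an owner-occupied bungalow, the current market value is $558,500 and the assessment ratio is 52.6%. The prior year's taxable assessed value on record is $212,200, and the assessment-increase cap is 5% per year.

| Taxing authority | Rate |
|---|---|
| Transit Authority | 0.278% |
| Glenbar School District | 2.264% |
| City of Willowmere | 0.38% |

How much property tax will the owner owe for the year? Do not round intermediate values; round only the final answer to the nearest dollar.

$6,511

Uncapped assessed value = $558,500 × 0.526 = $293,771
Cap limit = $212,200 × 1.05 = $222,810
Taxable assessed value = min($293,771, $222,810) = $222,810 (cap binds)
Transit Authority: $222,810 × 0.00278 = $619.4118
Glenbar School District: $222,810 × 0.02264 = $5,044.4184
City of Willowmere: $222,810 × 0.0038 = $846.678
Total = $6,510.5082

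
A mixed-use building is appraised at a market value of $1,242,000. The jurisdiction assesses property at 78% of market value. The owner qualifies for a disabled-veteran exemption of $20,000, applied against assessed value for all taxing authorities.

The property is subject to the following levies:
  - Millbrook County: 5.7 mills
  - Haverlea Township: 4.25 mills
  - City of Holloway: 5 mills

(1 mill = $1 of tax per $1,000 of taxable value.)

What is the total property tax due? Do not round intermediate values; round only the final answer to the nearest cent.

Assessed value = $1,242,000 × 0.78 = $968,760
Taxable value = $968,760 − $20,000 = $948,760
Millbrook County: $948,760 × 0.0057 = $5,407.932
Haverlea Township: $948,760 × 0.00425 = $4,032.23
City of Holloway: $948,760 × 0.005 = $4,743.8
Total = $5,407.932 + $4,032.23 + $4,743.8 = $14,183.962

$14,183.96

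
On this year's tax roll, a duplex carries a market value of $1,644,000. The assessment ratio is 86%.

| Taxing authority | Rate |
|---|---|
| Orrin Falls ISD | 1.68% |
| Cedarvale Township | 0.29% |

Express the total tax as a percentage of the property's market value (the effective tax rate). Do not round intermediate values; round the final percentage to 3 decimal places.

1.694%

Assessed value = $1,644,000 × 0.86 = $1,413,840
Orrin Falls ISD: $1,413,840 × 0.0168 = $23,752.512
Cedarvale Township: $1,413,840 × 0.0029 = $4,100.136
Total tax = $27,852.648
Effective rate = $27,852.648 ÷ $1,644,000 = 1.694% of market value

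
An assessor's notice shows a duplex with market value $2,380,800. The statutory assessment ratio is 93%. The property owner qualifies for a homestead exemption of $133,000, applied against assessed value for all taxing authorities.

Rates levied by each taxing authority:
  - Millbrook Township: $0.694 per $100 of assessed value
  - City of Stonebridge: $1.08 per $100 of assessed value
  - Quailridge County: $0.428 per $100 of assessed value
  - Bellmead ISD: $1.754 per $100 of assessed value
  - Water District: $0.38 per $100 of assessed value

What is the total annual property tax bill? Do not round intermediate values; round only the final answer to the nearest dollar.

Assessed value = $2,380,800 × 0.93 = $2,214,144
Taxable value = $2,214,144 − $133,000 = $2,081,144
Millbrook Township: $2,081,144 × 0.00694 = $14,443.13936
City of Stonebridge: $2,081,144 × 0.0108 = $22,476.3552
Quailridge County: $2,081,144 × 0.00428 = $8,907.29632
Bellmead ISD: $2,081,144 × 0.01754 = $36,503.26576
Water District: $2,081,144 × 0.0038 = $7,908.3472
Total = $14,443.13936 + $22,476.3552 + $8,907.29632 + $36,503.26576 + $7,908.3472 = $90,238.40384

$90,238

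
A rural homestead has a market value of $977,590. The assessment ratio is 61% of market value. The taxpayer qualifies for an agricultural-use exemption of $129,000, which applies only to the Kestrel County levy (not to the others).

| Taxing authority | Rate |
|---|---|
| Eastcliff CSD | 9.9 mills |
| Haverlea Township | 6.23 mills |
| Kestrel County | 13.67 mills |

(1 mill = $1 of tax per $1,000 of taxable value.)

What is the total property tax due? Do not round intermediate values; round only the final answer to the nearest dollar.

$16,007

Assessed value = $977,590 × 0.61 = $596,329.9
Eastcliff CSD: $596,329.9 × 0.0099 = $5,903.66601
Haverlea Township: $596,329.9 × 0.00623 = $3,715.135277
Kestrel County: ($596,329.9 − $129,000) × 0.01367 = $467,329.9 × 0.01367 = $6,388.399733
Total = $16,007.20102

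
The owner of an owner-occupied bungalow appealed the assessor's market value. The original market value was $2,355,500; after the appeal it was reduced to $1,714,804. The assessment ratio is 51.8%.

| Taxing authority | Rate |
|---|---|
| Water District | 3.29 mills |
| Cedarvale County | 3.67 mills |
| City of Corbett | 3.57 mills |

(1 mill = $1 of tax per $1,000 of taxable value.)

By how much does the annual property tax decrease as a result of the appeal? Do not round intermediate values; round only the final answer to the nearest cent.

Old assessed value = $2,355,500 × 0.518 = $1,220,149
New assessed value = $1,714,804 × 0.518 = $888,268.472
Combined rate = 0.00329 + 0.00367 + 0.00357 = 0.01053
Old tax = $1,220,149 × 0.01053 = $12,848.16897
New tax = $888,268.472 × 0.01053 = $9,353.46701016
Reduction = $12,848.16897 − $9,353.46701016 = $3,494.70195984

$3,494.70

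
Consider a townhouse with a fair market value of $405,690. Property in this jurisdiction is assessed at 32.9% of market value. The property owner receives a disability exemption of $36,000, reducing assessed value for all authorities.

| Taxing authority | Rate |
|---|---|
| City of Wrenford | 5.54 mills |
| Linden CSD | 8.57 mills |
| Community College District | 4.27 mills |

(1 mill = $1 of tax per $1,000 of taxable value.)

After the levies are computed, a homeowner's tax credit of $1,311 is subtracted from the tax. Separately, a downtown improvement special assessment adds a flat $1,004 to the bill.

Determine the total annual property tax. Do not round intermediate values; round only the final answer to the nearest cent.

Assessed value = $405,690 × 0.329 = $133,472.01
Taxable value = $133,472.01 − $36,000 = $97,472.01
City of Wrenford: $97,472.01 × 0.00554 = $539.9949354
Linden CSD: $97,472.01 × 0.00857 = $835.3351257
Community College District: $97,472.01 × 0.00427 = $416.2054827
Levies subtotal = $1,791.5355438
After credit = $1,791.5355438 − $1,311 = $480.5355438
Total = $480.5355438 + $1,004 = $1,484.5355438

$1,484.54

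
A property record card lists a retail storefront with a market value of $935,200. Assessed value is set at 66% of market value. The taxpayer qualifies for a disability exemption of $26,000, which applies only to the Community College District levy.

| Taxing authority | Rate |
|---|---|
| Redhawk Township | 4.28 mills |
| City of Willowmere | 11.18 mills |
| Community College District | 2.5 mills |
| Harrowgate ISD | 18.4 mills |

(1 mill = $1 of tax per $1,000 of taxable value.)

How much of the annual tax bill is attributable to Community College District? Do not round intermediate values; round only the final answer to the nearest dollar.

$1,478

Assessed value = $935,200 × 0.66 = $617,232
Community College District taxable value = $617,232 − $26,000 = $591,232
Community College District levy = $591,232 × 0.0025 = $1,478.08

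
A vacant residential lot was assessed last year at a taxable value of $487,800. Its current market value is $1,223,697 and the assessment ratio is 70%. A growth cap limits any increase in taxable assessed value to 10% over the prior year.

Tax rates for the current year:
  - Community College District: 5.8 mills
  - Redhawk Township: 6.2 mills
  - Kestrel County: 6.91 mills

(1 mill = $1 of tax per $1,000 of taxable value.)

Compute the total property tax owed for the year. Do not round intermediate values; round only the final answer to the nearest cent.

Uncapped assessed value = $1,223,697 × 0.7 = $856,587.9
Cap limit = $487,800 × 1.1 = $536,580
Taxable assessed value = min($856,587.9, $536,580) = $536,580 (cap binds)
Community College District: $536,580 × 0.0058 = $3,112.164
Redhawk Township: $536,580 × 0.0062 = $3,326.796
Kestrel County: $536,580 × 0.00691 = $3,707.7678
Total = $10,146.7278

$10,146.73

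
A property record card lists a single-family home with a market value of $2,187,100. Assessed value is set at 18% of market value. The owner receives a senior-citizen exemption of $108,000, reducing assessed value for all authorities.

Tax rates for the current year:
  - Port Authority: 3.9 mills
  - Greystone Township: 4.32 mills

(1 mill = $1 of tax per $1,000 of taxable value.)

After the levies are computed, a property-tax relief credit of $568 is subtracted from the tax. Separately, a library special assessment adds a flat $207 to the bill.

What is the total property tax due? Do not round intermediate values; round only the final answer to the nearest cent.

$1,987.27

Assessed value = $2,187,100 × 0.18 = $393,678
Taxable value = $393,678 − $108,000 = $285,678
Port Authority: $285,678 × 0.0039 = $1,114.1442
Greystone Township: $285,678 × 0.00432 = $1,234.12896
Levies subtotal = $2,348.27316
After credit = $2,348.27316 − $568 = $1,780.27316
Total = $1,780.27316 + $207 = $1,987.27316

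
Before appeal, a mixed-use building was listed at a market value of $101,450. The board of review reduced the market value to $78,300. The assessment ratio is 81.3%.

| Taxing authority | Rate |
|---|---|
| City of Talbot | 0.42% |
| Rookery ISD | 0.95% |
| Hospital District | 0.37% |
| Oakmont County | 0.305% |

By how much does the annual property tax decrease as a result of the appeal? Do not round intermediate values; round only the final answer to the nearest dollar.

$385

Old assessed value = $101,450 × 0.813 = $82,478.85
New assessed value = $78,300 × 0.813 = $63,657.9
Combined rate = 0.0042 + 0.0095 + 0.0037 + 0.00305 = 0.02045
Old tax = $82,478.85 × 0.02045 = $1,686.6924825
New tax = $63,657.9 × 0.02045 = $1,301.804055
Reduction = $1,686.6924825 − $1,301.804055 = $384.8884275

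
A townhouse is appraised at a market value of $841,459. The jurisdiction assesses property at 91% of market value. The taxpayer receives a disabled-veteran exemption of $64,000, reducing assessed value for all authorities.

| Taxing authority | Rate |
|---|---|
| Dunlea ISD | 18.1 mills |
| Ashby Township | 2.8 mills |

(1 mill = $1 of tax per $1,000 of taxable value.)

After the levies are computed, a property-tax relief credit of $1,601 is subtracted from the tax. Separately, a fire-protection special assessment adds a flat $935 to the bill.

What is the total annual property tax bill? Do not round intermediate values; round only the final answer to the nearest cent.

$14,000.11

Assessed value = $841,459 × 0.91 = $765,727.69
Taxable value = $765,727.69 − $64,000 = $701,727.69
Dunlea ISD: $701,727.69 × 0.0181 = $12,701.271189
Ashby Township: $701,727.69 × 0.0028 = $1,964.837532
Levies subtotal = $14,666.108721
After credit = $14,666.108721 − $1,601 = $13,065.108721
Total = $13,065.108721 + $935 = $14,000.108721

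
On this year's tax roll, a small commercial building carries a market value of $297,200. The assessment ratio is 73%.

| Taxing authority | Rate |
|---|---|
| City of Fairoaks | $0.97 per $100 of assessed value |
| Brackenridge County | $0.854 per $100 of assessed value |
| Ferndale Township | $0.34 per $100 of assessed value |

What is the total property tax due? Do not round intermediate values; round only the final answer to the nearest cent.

Assessed value = $297,200 × 0.73 = $216,956
City of Fairoaks: $216,956 × 0.0097 = $2,104.4732
Brackenridge County: $216,956 × 0.00854 = $1,852.80424
Ferndale Township: $216,956 × 0.0034 = $737.6504
Total = $2,104.4732 + $1,852.80424 + $737.6504 = $4,694.92784

$4,694.93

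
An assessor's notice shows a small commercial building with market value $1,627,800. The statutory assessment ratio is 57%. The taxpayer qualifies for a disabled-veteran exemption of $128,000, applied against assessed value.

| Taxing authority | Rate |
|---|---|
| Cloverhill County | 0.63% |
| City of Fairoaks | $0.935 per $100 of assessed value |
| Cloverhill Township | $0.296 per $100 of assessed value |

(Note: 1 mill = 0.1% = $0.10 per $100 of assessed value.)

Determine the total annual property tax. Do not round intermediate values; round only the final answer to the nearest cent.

$14,885.13

Assessed value = $1,627,800 × 0.57 = $927,846
Taxable value = $927,846 − $128,000 = $799,846
Cloverhill County: $799,846 × 0.0063 = $5,039.0298
City of Fairoaks: $799,846 × 0.00935 = $7,478.5601
Cloverhill Township: $799,846 × 0.00296 = $2,367.54416
Total = $14,885.13406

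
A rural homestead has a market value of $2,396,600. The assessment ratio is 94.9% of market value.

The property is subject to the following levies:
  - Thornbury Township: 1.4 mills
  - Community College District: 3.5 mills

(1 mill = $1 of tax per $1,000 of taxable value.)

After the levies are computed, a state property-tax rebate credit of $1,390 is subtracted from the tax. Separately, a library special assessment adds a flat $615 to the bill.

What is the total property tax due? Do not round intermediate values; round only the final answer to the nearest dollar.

$10,369

Assessed value = $2,396,600 × 0.949 = $2,274,373.4
Thornbury Township: $2,274,373.4 × 0.0014 = $3,184.12276
Community College District: $2,274,373.4 × 0.0035 = $7,960.3069
Levies subtotal = $11,144.42966
After credit = $11,144.42966 − $1,390 = $9,754.42966
Total = $9,754.42966 + $615 = $10,369.42966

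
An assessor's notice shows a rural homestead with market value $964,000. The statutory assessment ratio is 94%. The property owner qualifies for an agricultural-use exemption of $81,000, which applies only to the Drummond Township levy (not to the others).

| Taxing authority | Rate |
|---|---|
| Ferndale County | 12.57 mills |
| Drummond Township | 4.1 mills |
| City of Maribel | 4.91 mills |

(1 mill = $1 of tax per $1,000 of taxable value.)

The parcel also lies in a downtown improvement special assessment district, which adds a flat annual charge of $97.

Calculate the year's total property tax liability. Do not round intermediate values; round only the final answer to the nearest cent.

$19,319.83

Assessed value = $964,000 × 0.94 = $906,160
Ferndale County: $906,160 × 0.01257 = $11,390.4312
Drummond Township: ($906,160 − $81,000) × 0.0041 = $825,160 × 0.0041 = $3,383.156
City of Maribel: $906,160 × 0.00491 = $4,449.2456
Levies subtotal = $19,222.8328
Total = $19,222.8328 + $97 = $19,319.8328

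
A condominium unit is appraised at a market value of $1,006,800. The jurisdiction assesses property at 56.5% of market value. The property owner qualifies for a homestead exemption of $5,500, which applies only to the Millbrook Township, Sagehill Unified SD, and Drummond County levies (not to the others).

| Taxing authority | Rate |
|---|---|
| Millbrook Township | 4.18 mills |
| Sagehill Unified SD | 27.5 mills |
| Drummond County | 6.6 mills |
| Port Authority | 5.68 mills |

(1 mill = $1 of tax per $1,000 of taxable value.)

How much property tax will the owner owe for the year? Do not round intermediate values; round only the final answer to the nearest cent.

$24,795.75

Assessed value = $1,006,800 × 0.565 = $568,842
Millbrook Township: ($568,842 − $5,500) × 0.00418 = $563,342 × 0.00418 = $2,354.76956
Sagehill Unified SD: ($568,842 − $5,500) × 0.0275 = $563,342 × 0.0275 = $15,491.905
Drummond County: ($568,842 − $5,500) × 0.0066 = $563,342 × 0.0066 = $3,718.0572
Port Authority: $568,842 × 0.00568 = $3,231.02256
Total = $24,795.75432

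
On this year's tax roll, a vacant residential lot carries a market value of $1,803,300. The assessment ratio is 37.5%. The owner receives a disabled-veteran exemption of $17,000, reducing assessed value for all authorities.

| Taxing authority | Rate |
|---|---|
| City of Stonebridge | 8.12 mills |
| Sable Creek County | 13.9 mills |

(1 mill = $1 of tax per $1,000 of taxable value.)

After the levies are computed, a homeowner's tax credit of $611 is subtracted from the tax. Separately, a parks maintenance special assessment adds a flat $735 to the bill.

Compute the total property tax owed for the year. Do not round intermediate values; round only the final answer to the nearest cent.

$14,640.41

Assessed value = $1,803,300 × 0.375 = $676,237.5
Taxable value = $676,237.5 − $17,000 = $659,237.5
City of Stonebridge: $659,237.5 × 0.00812 = $5,353.0085
Sable Creek County: $659,237.5 × 0.0139 = $9,163.40125
Levies subtotal = $14,516.40975
After credit = $14,516.40975 − $611 = $13,905.40975
Total = $13,905.40975 + $735 = $14,640.40975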